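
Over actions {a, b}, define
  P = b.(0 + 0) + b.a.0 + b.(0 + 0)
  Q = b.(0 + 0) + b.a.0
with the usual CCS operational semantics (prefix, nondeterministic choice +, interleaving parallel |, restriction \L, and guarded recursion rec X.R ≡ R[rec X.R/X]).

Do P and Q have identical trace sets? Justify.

trace-equivalent

LTS(P): 4 reachable states
  m0 = b.(0 + 0) + b.a.0 + b.(0 + 0) ⊢ =b=> m1, =b=> m2
  m1 = 0 + 0 ⊢ stopped
  m2 = a.0 ⊢ =a=> m3
  m3 = 0 ⊢ stopped
LTS(Q): 4 reachable states
  n0 = b.(0 + 0) + b.a.0 ⊢ =b=> n1, =b=> n2
  n1 = 0 + 0 ⊢ stopped
  n2 = a.0 ⊢ =a=> n3
  n3 = 0 ⊢ stopped
Partition-refinement fixed point:
  B0 = {m0, n0}
  B1 = {m2, n2}
  B2 = {m1, m3, n1, n3}
m0 ∈ B0, n0 ∈ B0 → same block
Bisimilar ⇒ trace-equivalent.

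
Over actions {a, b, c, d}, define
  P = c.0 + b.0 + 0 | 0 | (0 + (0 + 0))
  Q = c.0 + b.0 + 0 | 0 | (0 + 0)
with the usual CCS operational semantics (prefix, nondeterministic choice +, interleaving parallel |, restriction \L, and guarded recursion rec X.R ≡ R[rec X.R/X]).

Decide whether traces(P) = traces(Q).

trace-equivalent

LTS(P): 2 reachable states
  p0 = c.0 + b.0 + 0 | 0 | (0 + (0 + 0)) → =b=> p1, =c=> p1
  p1 = 0 → stopped
LTS(Q): 2 reachable states
  q0 = c.0 + b.0 + 0 | 0 | (0 + 0) → =b=> q1, =c=> q1
  q1 = 0 → stopped
Bisimilarity quotient blocks:
  B0 = {p0, q0}
  B1 = {p1, q1}
p0 ∈ B0, q0 ∈ B0 → same block
Bisimilar ⇒ trace-equivalent.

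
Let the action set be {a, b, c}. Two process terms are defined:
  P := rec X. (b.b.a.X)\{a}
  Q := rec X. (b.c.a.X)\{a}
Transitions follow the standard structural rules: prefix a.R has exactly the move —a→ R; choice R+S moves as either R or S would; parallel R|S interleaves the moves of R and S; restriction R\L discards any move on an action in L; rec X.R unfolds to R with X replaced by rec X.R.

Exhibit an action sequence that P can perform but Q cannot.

Reachable graph of P (3 states):
  s0 = rec X. (b.b.a.X)\{a} :: —b→ s1
  s1 = (b.a.(rec X. (b.b.a.X)\{a}))\{a} :: —b→ s2
  s2 = (a.(rec X. (b.b.a.X)\{a}))\{a} :: ·
Reachable graph of Q (3 states):
  t0 = rec X. (b.c.a.X)\{a} :: —b→ t1
  t1 = (c.a.(rec X. (b.c.a.X)\{a}))\{a} :: —c→ t2
  t2 = (a.(rec X. (b.c.a.X)\{a}))\{a} :: ·
Run σ = ⟨bb⟩ on P: start {s0}
  [1] b ⇒ {s1}
  [2] b ⇒ {s2}
  P completes σ.
Run σ = ⟨bb⟩ on Q: start {t0}
  [1] b ⇒ {t1}
  [2] b ⇒ ∅  — Q cannot continue

bb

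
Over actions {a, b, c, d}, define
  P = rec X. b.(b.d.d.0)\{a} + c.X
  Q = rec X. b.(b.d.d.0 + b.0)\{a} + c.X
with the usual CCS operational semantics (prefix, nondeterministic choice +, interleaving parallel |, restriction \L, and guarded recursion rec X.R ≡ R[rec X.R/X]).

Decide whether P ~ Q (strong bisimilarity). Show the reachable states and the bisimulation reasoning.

not bisimilar

P's transition system — 5 states:
  u0 = rec X. b.(b.d.d.0)\{a} + c.X ⊢ —b→ u1, —c→ u0
  u1 = (b.d.d.0)\{a} ⊢ —b→ u2
  u2 = (d.d.0)\{a} ⊢ —d→ u3
  u3 = (d.0)\{a} ⊢ —d→ u4
  u4 = 0\{a} ⊢ deadlocked
Q's transition system — 5 states:
  v0 = rec X. b.(b.d.d.0 + b.0)\{a} + c.X ⊢ —b→ v1, —c→ v0
  v1 = (b.d.d.0 + b.0)\{a} ⊢ —b→ v2, —b→ v3
  v2 = (d.d.0)\{a} ⊢ —d→ v4
  v3 = 0\{a} ⊢ deadlocked
  v4 = (d.0)\{a} ⊢ —d→ v3
Coarsest stable partition (strong bisimilarity classes):
  B0 = {u0}
  B1 = {u1}
  B2 = {u2, v2}
  B3 = {u3, v4}
  B4 = {u4, v3}
  B5 = {v0}
  B6 = {v1}
u0 ∈ B0, v0 ∈ B5 → different blocks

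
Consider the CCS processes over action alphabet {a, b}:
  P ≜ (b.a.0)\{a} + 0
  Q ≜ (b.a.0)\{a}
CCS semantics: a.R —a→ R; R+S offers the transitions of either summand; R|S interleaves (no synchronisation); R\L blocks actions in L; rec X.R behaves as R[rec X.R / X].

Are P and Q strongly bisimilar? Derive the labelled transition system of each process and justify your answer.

Reachable graph of P (2 states):
  p0 = (b.a.0)\{a} + 0 has moves =b=> p1
  p1 = (a.0)\{a} has moves (no moves)
Reachable graph of Q (2 states):
  q0 = (b.a.0)\{a} has moves =b=> q1
  q1 = (a.0)\{a} has moves (no moves)
Coarsest stable partition (strong bisimilarity classes):
  B0 = {p0, q0}
  B1 = {p1, q1}
p0 ∈ B0, q0 ∈ B0 → same block

YES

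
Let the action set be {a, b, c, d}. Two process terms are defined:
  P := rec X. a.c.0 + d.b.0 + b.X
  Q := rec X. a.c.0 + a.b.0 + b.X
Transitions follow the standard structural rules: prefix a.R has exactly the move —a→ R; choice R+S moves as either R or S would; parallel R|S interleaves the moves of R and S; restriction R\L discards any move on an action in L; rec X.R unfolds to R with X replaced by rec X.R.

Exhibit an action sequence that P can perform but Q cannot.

d

P's transition system — 4 states:
  s0 = rec X. a.c.0 + d.b.0 + b.X → -a-> s1, -b-> s0, -d-> s2
  s1 = c.0 → -c-> s3
  s2 = b.0 → -b-> s3
  s3 = 0 → ·
Q's transition system — 4 states:
  t0 = rec X. a.c.0 + a.b.0 + b.X → -a-> t1, -a-> t2, -b-> t0
  t1 = b.0 → -b-> t3
  t2 = c.0 → -c-> t3
  t3 = 0 → ·
Trace ⟨d⟩ through P, begin at {s0}:
  [1] d ⇒ {s2}
  ✓ P
Trace ⟨d⟩ through Q, begin at {t0}:
  [1] d ⇒ ∅  — Q cannot continue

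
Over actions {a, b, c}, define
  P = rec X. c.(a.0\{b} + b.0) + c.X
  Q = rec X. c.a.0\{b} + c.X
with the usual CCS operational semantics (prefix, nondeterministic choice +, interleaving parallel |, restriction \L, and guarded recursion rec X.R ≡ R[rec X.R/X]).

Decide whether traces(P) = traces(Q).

P's transition system — 4 states:
  m0 = rec X. c.(a.0\{b} + b.0) + c.X :: ··c··> m0, ··c··> m1
  m1 = a.0\{b} + b.0 :: ··a··> m2, ··b··> m3
  m2 = 0\{b} :: deadlocked
  m3 = 0 :: deadlocked
Q's transition system — 3 states:
  n0 = rec X. c.a.0\{b} + c.X :: ··c··> n0, ··c··> n1
  n1 = a.0\{b} :: ··a··> n2
  n2 = 0\{b} :: deadlocked
Run σ = ⟨cb⟩ on P: start {m0}
  after c @ step 1: {m0, m1}
  after b @ step 2: {m3}
  ✓ P
Run σ = ⟨cb⟩ on Q: start {n0}
  after c @ step 1: {n0, n1}
  after b @ step 2: ∅ (Q stuck)

NO — witness ⟨cb⟩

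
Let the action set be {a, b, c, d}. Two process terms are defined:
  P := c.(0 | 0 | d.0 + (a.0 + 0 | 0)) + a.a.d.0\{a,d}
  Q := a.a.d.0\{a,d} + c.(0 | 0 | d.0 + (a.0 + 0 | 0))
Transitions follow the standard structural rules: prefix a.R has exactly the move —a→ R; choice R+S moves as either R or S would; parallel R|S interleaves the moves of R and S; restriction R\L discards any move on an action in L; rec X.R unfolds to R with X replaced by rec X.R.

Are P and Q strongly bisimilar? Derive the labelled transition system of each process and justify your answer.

bisimilar

Reachable graph of P (7 states):
  s0 = c.(0 | 0 | d.0 + (a.0 + 0 | 0)) + a.a.d.0\{a,d} → —a→ s1, —c→ s2
  s1 = a.d.0\{a,d} → —a→ s3
  s2 = 0 | 0 | d.0 + (a.0 + 0 | 0) → —a→ s4, —d→ s5
  s3 = d.0\{a,d} → —d→ s6
  s4 = 0 → (no moves)
  s5 = 0 | 0 | 0 → (no moves)
  s6 = 0\{a,d} → (no moves)
Reachable graph of Q (7 states):
  t0 = a.a.d.0\{a,d} + c.(0 | 0 | d.0 + (a.0 + 0 | 0)) → —a→ t1, —c→ t2
  t1 = a.d.0\{a,d} → —a→ t3
  t2 = 0 | 0 | d.0 + (a.0 + 0 | 0) → —a→ t4, —d→ t5
  t3 = d.0\{a,d} → —d→ t6
  t4 = 0 → (no moves)
  t5 = 0 | 0 | 0 → (no moves)
  t6 = 0\{a,d} → (no moves)
Bisimilarity quotient blocks:
  B0 = {s0, t0}
  B1 = {s2, t2}
  B2 = {s4, s5, s6, t4, t5, t6}
  B3 = {s1, t1}
  B4 = {s3, t3}
s0 ∈ B0, t0 ∈ B0 → same block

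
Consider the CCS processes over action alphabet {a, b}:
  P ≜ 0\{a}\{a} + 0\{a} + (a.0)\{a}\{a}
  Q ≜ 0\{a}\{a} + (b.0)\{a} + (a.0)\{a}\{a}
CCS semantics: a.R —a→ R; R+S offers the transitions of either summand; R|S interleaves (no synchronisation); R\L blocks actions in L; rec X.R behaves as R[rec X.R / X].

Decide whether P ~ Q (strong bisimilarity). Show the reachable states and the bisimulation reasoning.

P ≁ Q

Reachable graph of P (1 states):
  u0 = 0\{a}\{a} + 0\{a} + (a.0)\{a}\{a} ⊢ ∅
Reachable graph of Q (2 states):
  v0 = 0\{a}\{a} + (b.0)\{a} + (a.0)\{a}\{a} ⊢ =b=> v1
  v1 = 0\{a} ⊢ ∅
Coarsest stable partition (strong bisimilarity classes):
  B0 = {u0, v1}
  B1 = {v0}
u0 ∈ B0, v0 ∈ B1 → different blocks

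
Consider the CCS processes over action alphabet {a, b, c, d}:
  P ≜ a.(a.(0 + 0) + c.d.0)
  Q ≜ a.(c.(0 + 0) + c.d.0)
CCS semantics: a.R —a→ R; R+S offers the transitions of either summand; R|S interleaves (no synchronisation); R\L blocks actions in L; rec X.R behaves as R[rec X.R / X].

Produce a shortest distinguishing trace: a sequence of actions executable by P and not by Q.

aa

LTS(P): 5 reachable states
  s0 = a.(a.(0 + 0) + c.d.0) ⊢ =a=> s1
  s1 = a.(0 + 0) + c.d.0 ⊢ =a=> s2, =c=> s3
  s2 = 0 + 0 ⊢ stopped
  s3 = d.0 ⊢ =d=> s4
  s4 = 0 ⊢ stopped
LTS(Q): 5 reachable states
  t0 = a.(c.(0 + 0) + c.d.0) ⊢ =a=> t1
  t1 = c.(0 + 0) + c.d.0 ⊢ =c=> t2, =c=> t3
  t2 = 0 + 0 ⊢ stopped
  t3 = d.0 ⊢ =d=> t4
  t4 = 0 ⊢ stopped
Trace ⟨aa⟩ through P, begin at {s0}:
  [1] a ⇒ {s1}
  [2] a ⇒ {s2}
  ✓ P
Trace ⟨aa⟩ through Q, begin at {t0}:
  [1] a ⇒ {t1}
  [2] a ⇒ no successor for Q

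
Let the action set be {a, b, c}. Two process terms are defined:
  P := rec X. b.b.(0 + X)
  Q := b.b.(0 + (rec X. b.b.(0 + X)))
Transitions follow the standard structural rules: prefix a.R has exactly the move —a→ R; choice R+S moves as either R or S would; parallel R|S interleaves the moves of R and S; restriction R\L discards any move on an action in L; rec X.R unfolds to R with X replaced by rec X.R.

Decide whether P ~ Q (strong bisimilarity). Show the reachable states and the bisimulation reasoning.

LTS(P): 3 reachable states
  p0 = rec X. b.b.(0 + X) → -b-> p1
  p1 = b.(0 + (rec X. b.b.(0 + X))) → -b-> p2
  p2 = 0 + (rec X. b.b.(0 + X)) → -b-> p1
LTS(Q): 3 reachable states
  q0 = b.b.(0 + (rec X. b.b.(0 + X))) → -b-> q1
  q1 = b.(0 + (rec X. b.b.(0 + X))) → -b-> q2
  q2 = 0 + (rec X. b.b.(0 + X)) → -b-> q1
Bisimilarity quotient blocks:
  B0 = {p0, p1, p2, q0, q1, q2}
p0 ∈ B0, q0 ∈ B0 → same block

YES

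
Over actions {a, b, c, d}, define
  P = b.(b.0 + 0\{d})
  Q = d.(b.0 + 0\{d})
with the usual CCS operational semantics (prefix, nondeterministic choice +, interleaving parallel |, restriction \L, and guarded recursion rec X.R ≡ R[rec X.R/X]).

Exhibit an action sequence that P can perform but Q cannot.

b

P's transition system — 3 states:
  s0 = b.(b.0 + 0\{d}) :: -b-> s1
  s1 = b.0 + 0\{d} :: -b-> s2
  s2 = 0 :: ∅
Q's transition system — 3 states:
  t0 = d.(b.0 + 0\{d}) :: -d-> t1
  t1 = b.0 + 0\{d} :: -b-> t2
  t2 = 0 :: ∅
Trace ⟨b⟩ through P, begin at {s0}:
  after b @ step 1: {s1}
  — P admits the full trace.
Trace ⟨b⟩ through Q, begin at {t0}:
  after b @ step 1: ∅  — Q cannot continue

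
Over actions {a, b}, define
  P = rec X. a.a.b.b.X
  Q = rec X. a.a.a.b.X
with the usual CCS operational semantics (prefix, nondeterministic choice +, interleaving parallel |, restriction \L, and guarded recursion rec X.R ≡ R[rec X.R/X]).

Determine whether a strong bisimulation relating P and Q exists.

P's transition system — 4 states:
  s0 = rec X. a.a.b.b.X | -a-> s1
  s1 = a.b.b.(rec X. a.a.b.b.X) | -a-> s2
  s2 = b.b.(rec X. a.a.b.b.X) | -b-> s3
  s3 = b.(rec X. a.a.b.b.X) | -b-> s0
Q's transition system — 4 states:
  t0 = rec X. a.a.a.b.X | -a-> t1
  t1 = a.a.b.(rec X. a.a.a.b.X) | -a-> t2
  t2 = a.b.(rec X. a.a.a.b.X) | -a-> t3
  t3 = b.(rec X. a.a.a.b.X) | -b-> t0
Coarsest stable partition (strong bisimilarity classes):
  B0 = {s0}
  B1 = {s1}
  B2 = {s2}
  B3 = {s3}
  B4 = {t0}
  B5 = {t1}
  B6 = {t2}
  B7 = {t3}
s0 ∈ B0, t0 ∈ B4 → different blocks

P ≁ Q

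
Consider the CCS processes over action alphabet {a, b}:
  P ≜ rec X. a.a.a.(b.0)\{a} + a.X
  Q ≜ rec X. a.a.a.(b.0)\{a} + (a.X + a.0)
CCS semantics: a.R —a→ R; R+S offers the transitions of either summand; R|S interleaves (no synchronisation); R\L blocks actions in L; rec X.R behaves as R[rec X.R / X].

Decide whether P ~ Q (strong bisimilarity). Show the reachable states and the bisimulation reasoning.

P ≁ Q

Reachable graph of P (5 states):
  s0 = rec X. a.a.a.(b.0)\{a} + a.X :: --a--▸ s0, --a--▸ s1
  s1 = a.a.(b.0)\{a} :: --a--▸ s2
  s2 = a.(b.0)\{a} :: --a--▸ s3
  s3 = (b.0)\{a} :: --b--▸ s4
  s4 = 0\{a} :: deadlocked
Reachable graph of Q (6 states):
  t0 = rec X. a.a.a.(b.0)\{a} + (a.X + a.0) :: --a--▸ t0, --a--▸ t1, --a--▸ t2
  t1 = 0 :: deadlocked
  t2 = a.a.(b.0)\{a} :: --a--▸ t3
  t3 = a.(b.0)\{a} :: --a--▸ t4
  t4 = (b.0)\{a} :: --b--▸ t5
  t5 = 0\{a} :: deadlocked
Partition-refinement fixed point:
  B0 = {s0}
  B1 = {s1, t2}
  B2 = {s2, t3}
  B3 = {s3, t4}
  B4 = {s4, t1, t5}
  B5 = {t0}
s0 ∈ B0, t0 ∈ B5 → different blocks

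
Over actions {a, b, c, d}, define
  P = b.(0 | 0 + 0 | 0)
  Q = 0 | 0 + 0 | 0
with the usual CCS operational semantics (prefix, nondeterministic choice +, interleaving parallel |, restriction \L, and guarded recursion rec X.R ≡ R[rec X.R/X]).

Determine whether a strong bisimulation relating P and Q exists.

NO

P's transition system — 2 states:
  s0 = b.(0 | 0 + 0 | 0) | ··b··> s1
  s1 = 0 | 0 + 0 | 0 | stopped
Q's transition system — 1 states:
  t0 = 0 | 0 + 0 | 0 | stopped
Partition-refinement fixed point:
  B0 = {s0}
  B1 = {s1, t0}
s0 ∈ B0, t0 ∈ B1 → different blocks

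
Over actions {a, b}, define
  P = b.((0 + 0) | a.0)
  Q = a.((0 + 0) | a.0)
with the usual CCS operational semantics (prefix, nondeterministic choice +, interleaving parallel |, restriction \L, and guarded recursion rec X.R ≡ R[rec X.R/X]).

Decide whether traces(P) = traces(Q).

P's transition system — 3 states:
  p0 = b.((0 + 0) | a.0) → --b--▸ p1
  p1 = (0 + 0) | a.0 → --a--▸ p2
  p2 = (0 + 0) | 0 → ·
Q's transition system — 3 states:
  q0 = a.((0 + 0) | a.0) → --a--▸ q1
  q1 = (0 + 0) | a.0 → --a--▸ q2
  q2 = (0 + 0) | 0 → ·
Run σ = ⟨b⟩ on P: start {p0}
  [1] b ⇒ {p1}
  ✓ P
Run σ = ⟨b⟩ on Q: start {q0}
  [1] b ⇒ no successor for Q

traces(P) ≠ traces(Q) — witness ⟨b⟩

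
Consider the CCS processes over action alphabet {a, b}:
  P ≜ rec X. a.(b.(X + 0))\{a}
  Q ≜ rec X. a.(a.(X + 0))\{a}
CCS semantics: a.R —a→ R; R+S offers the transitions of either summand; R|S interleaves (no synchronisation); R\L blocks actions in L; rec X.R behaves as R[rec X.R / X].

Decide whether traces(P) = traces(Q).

traces(P) ≠ traces(Q) — witness ⟨ab⟩

P's transition system — 3 states:
  s0 = rec X. a.(b.(X + 0))\{a} ⊢ ··a··> s1
  s1 = (b.((rec X. a.(b.(X + 0))\{a}) + 0))\{a} ⊢ ··b··> s2
  s2 = ((rec X. a.(b.(X + 0))\{a}) + 0)\{a} ⊢ deadlocked
Q's transition system — 2 states:
  t0 = rec X. a.(a.(X + 0))\{a} ⊢ ··a··> t1
  t1 = (a.((rec X. a.(a.(X + 0))\{a}) + 0))\{a} ⊢ deadlocked
Run σ = ⟨ab⟩ on P: start {s0}
  step 1 (a): {s1}
  step 2 (b): {s2}
  ✓ P
Run σ = ⟨ab⟩ on Q: start {t0}
  step 1 (a): {t1}
  step 2 (b): ∅ (Q stuck)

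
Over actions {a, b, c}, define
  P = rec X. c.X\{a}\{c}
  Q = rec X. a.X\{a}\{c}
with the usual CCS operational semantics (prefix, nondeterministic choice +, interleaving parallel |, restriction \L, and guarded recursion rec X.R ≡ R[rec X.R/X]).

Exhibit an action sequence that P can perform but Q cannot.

Reachable graph of P (2 states):
  s0 = rec X. c.X\{a}\{c} → ··c··> s1
  s1 = (rec X. c.X\{a}\{c})\{a}\{c} → ·
Reachable graph of Q (2 states):
  t0 = rec X. a.X\{a}\{c} → ··a··> t1
  t1 = (rec X. a.X\{a}\{c})\{a}\{c} → ·
Executing c from P (initial set {s0}):
  [1] c ⇒ {s1}
  ✓ P
Executing c from Q (initial set {t0}):
  [1] c ⇒ ∅  — Q cannot continue

c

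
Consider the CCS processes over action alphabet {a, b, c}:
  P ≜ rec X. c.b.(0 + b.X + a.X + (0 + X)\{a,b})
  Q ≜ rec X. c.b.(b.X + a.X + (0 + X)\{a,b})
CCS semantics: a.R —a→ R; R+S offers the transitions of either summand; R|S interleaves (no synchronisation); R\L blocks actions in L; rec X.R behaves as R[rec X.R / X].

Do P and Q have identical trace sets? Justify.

LTS(P): 4 reachable states
  p0 = rec X. c.b.(0 + b.X + a.X + (0 + X)\{a,b}) → —c→ p1
  p1 = b.(0 + b.(rec X. c.b.(0 + b.X + a.X + (0 + X)\{a,b})) + a.(rec X. c.b.(0 + b.X + a.X + (0 + X)\{a,b})) + (0 + (rec X. c.b.(0 + b.X + a.X + (0 + X)\{a,b})))\{a,b}) → —b→ p2
  p2 = 0 + b.(rec X. c.b.(0 + b.X + a.X + (0 + X)\{a,b})) + a.(rec X. c.b.(0 + b.X + a.X + (0 + X)\{a,b})) + (0 + (rec X. c.b.(0 + b.X + a.X + (0 + X)\{a,b})))\{a,b} → —a→ p0, —b→ p0, —c→ p3
  p3 = (b.(0 + b.(rec X. c.b.(0 + b.X + a.X + (0 + X)\{a,b})) + a.(rec X. c.b.(0 + b.X + a.X + (0 + X)\{a,b})) + (0 + (rec X. c.b.(0 + b.X + a.X + (0 + X)\{a,b})))\{a,b}))\{a,b} → (no moves)
LTS(Q): 4 reachable states
  q0 = rec X. c.b.(b.X + a.X + (0 + X)\{a,b}) → —c→ q1
  q1 = b.(b.(rec X. c.b.(b.X + a.X + (0 + X)\{a,b})) + a.(rec X. c.b.(b.X + a.X + (0 + X)\{a,b})) + (0 + (rec X. c.b.(b.X + a.X + (0 + X)\{a,b})))\{a,b}) → —b→ q2
  q2 = b.(rec X. c.b.(b.X + a.X + (0 + X)\{a,b})) + a.(rec X. c.b.(b.X + a.X + (0 + X)\{a,b})) + (0 + (rec X. c.b.(b.X + a.X + (0 + X)\{a,b})))\{a,b} → —a→ q0, —b→ q0, —c→ q3
  q3 = (b.(b.(rec X. c.b.(b.X + a.X + (0 + X)\{a,b})) + a.(rec X. c.b.(b.X + a.X + (0 + X)\{a,b})) + (0 + (rec X. c.b.(b.X + a.X + (0 + X)\{a,b})))\{a,b}))\{a,b} → (no moves)
Bisimilarity quotient blocks:
  B0 = {p0, q0}
  B1 = {p1, q1}
  B2 = {p2, q2}
  B3 = {p3, q3}
p0 ∈ B0, q0 ∈ B0 → same block
Bisimilar ⇒ trace-equivalent.

trace-equivalent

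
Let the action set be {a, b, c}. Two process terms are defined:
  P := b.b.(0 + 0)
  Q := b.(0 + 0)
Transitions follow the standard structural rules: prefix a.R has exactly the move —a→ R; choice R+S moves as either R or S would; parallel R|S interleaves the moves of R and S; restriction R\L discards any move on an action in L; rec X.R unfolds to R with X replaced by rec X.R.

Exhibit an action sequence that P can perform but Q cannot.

bb

P's transition system — 3 states:
  m0 = b.b.(0 + 0) has moves -b-> m1
  m1 = b.(0 + 0) has moves -b-> m2
  m2 = 0 + 0 has moves deadlocked
Q's transition system — 2 states:
  n0 = b.(0 + 0) has moves -b-> n1
  n1 = 0 + 0 has moves deadlocked
Executing bb from P (initial set {m0}):
  [1] b ⇒ {m1}
  [2] b ⇒ {m2}
  — P admits the full trace.
Executing bb from Q (initial set {n0}):
  [1] b ⇒ {n1}
  [2] b ⇒ ∅  — Q cannot continue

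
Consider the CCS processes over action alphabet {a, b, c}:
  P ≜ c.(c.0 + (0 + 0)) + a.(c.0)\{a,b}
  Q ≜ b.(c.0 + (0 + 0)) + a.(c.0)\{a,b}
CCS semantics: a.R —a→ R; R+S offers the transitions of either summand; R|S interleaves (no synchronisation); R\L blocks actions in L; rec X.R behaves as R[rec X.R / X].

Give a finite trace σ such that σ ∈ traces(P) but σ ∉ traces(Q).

LTS(P): 5 reachable states
  s0 = c.(c.0 + (0 + 0)) + a.(c.0)\{a,b} has moves =a=> s1, =c=> s2
  s1 = (c.0)\{a,b} has moves =c=> s3
  s2 = c.0 + (0 + 0) has moves =c=> s4
  s3 = 0\{a,b} has moves deadlocked
  s4 = 0 has moves deadlocked
LTS(Q): 5 reachable states
  t0 = b.(c.0 + (0 + 0)) + a.(c.0)\{a,b} has moves =a=> t1, =b=> t2
  t1 = (c.0)\{a,b} has moves =c=> t3
  t2 = c.0 + (0 + 0) has moves =c=> t4
  t3 = 0\{a,b} has moves deadlocked
  t4 = 0 has moves deadlocked
Executing c from P (initial set {s0}):
  after c @ step 1: {s2}
  ✓ P
Executing c from Q (initial set {t0}):
  after c @ step 1: no successor for Q

c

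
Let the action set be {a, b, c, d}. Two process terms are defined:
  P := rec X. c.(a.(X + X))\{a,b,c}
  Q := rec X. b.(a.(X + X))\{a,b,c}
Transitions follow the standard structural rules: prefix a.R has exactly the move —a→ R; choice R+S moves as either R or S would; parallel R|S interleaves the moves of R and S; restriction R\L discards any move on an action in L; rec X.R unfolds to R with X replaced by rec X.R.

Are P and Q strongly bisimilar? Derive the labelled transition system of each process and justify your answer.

LTS(P): 2 reachable states
  u0 = rec X. c.(a.(X + X))\{a,b,c} has moves ··c··> u1
  u1 = (a.((rec X. c.(a.(X + X))\{a,b,c}) + (rec X. c.(a.(X + X))\{a,b,c})))\{a,b,c} has moves deadlocked
LTS(Q): 2 reachable states
  v0 = rec X. b.(a.(X + X))\{a,b,c} has moves ··b··> v1
  v1 = (a.((rec X. b.(a.(X + X))\{a,b,c}) + (rec X. b.(a.(X + X))\{a,b,c})))\{a,b,c} has moves deadlocked
Partition-refinement fixed point:
  B0 = {u0}
  B1 = {u1, v1}
  B2 = {v0}
u0 ∈ B0, v0 ∈ B2 → different blocks

NO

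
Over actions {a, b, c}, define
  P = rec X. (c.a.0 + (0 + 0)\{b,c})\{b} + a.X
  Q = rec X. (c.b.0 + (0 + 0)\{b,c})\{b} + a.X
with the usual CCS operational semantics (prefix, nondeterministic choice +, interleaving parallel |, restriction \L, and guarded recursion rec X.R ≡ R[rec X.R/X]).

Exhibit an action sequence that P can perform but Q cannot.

Reachable graph of P (3 states):
  p0 = rec X. (c.a.0 + (0 + 0)\{b,c})\{b} + a.X ⊢ -a-> p0, -c-> p1
  p1 = (a.0)\{b} ⊢ -a-> p2
  p2 = 0\{b} ⊢ stopped
Reachable graph of Q (2 states):
  q0 = rec X. (c.b.0 + (0 + 0)\{b,c})\{b} + a.X ⊢ -a-> q0, -c-> q1
  q1 = (b.0)\{b} ⊢ stopped
Run σ = ⟨ca⟩ on P: start {p0}
  [1] c ⇒ {p1}
  [2] a ⇒ {p2}
  — P admits the full trace.
Run σ = ⟨ca⟩ on Q: start {q0}
  [1] c ⇒ {q1}
  [2] a ⇒ ∅ (Q stuck)

ca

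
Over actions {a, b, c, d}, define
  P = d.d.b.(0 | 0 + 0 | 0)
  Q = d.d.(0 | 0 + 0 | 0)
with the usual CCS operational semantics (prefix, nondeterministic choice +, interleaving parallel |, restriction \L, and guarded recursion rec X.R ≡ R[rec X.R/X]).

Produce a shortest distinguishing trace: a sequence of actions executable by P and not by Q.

ddb

P's transition system — 4 states:
  p0 = d.d.b.(0 | 0 + 0 | 0) → -d-> p1
  p1 = d.b.(0 | 0 + 0 | 0) → -d-> p2
  p2 = b.(0 | 0 + 0 | 0) → -b-> p3
  p3 = 0 | 0 + 0 | 0 → ∅
Q's transition system — 3 states:
  q0 = d.d.(0 | 0 + 0 | 0) → -d-> q1
  q1 = d.(0 | 0 + 0 | 0) → -d-> q2
  q2 = 0 | 0 + 0 | 0 → ∅
Trace ⟨ddb⟩ through P, begin at {p0}:
  [1] d ⇒ {p1}
  [2] d ⇒ {p2}
  [3] b ⇒ {p3}
  — P admits the full trace.
Trace ⟨ddb⟩ through Q, begin at {q0}:
  [1] d ⇒ {q1}
  [2] d ⇒ {q2}
  [3] b ⇒ ∅  — Q cannot continue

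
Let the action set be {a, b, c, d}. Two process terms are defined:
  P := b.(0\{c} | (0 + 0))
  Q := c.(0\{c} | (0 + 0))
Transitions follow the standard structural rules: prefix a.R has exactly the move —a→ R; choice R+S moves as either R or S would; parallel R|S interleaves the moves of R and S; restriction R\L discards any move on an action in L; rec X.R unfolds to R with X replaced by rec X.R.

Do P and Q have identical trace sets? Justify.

P's transition system — 2 states:
  m0 = b.(0\{c} | (0 + 0)) ⊢ —b→ m1
  m1 = 0\{c} | (0 + 0) ⊢ ∅
Q's transition system — 2 states:
  n0 = c.(0\{c} | (0 + 0)) ⊢ —c→ n1
  n1 = 0\{c} | (0 + 0) ⊢ ∅
Executing b from P (initial set {m0}):
  [1] b ⇒ {m1}
  ✓ P
Executing b from Q (initial set {n0}):
  [1] b ⇒ no successor for Q

traces(P) ≠ traces(Q) — witness ⟨b⟩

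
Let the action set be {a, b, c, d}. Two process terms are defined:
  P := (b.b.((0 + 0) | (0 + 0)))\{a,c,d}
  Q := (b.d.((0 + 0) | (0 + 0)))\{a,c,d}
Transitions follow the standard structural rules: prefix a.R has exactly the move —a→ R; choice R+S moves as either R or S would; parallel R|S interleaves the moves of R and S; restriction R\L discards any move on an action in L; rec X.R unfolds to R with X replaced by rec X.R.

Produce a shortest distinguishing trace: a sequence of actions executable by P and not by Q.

bb

P's transition system — 3 states:
  u0 = (b.b.((0 + 0) | (0 + 0)))\{a,c,d} → ··b··> u1
  u1 = (b.((0 + 0) | (0 + 0)))\{a,c,d} → ··b··> u2
  u2 = ((0 + 0) | (0 + 0))\{a,c,d} → deadlocked
Q's transition system — 2 states:
  v0 = (b.d.((0 + 0) | (0 + 0)))\{a,c,d} → ··b··> v1
  v1 = (d.((0 + 0) | (0 + 0)))\{a,c,d} → deadlocked
Trace ⟨bb⟩ through P, begin at {u0}:
  step 1 (b): {u1}
  step 2 (b): {u2}
  — P admits the full trace.
Trace ⟨bb⟩ through Q, begin at {v0}:
  step 1 (b): {v1}
  step 2 (b): ∅  — Q cannot continue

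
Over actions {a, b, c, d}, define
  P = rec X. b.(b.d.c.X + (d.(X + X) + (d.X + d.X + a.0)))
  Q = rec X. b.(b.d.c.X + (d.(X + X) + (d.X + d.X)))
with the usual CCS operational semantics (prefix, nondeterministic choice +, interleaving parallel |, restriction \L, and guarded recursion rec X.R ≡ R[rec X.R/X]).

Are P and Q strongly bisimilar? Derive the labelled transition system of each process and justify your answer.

not bisimilar

LTS(P): 6 reachable states
  s0 = rec X. b.(b.d.c.X + (d.(X + X) + (d.X + d.X + a.0))) has moves ··b··> s1
  s1 = b.d.c.(rec X. b.(b.d.c.X + (d.(X + X) + (d.X + d.X + a.0)))) + (d.((rec X. b.(b.d.c.X + (d.(X + X) + (d.X + d.X + a.0)))) + (rec X. b.(b.d.c.X + (d.(X + X) + (d.X + d.X + a.0))))) + (d.(rec X. b.(b.d.c.X + (d.(X + X) + (d.X + d.X + a.0)))) + d.(rec X. b.(b.d.c.X + (d.(X + X) + (d.X + d.X + a.0)))) + a.0)) has moves ··a··> s2, ··b··> s3, ··d··> s0, ··d··> s4
  s2 = 0 has moves ∅
  s3 = d.c.(rec X. b.(b.d.c.X + (d.(X + X) + (d.X + d.X + a.0)))) has moves ··d··> s5
  s4 = (rec X. b.(b.d.c.X + (d.(X + X) + (d.X + d.X + a.0)))) + (rec X. b.(b.d.c.X + (d.(X + X) + (d.X + d.X + a.0)))) has moves ··b··> s1
  s5 = c.(rec X. b.(b.d.c.X + (d.(X + X) + (d.X + d.X + a.0)))) has moves ··c··> s0
LTS(Q): 5 reachable states
  t0 = rec X. b.(b.d.c.X + (d.(X + X) + (d.X + d.X))) has moves ··b··> t1
  t1 = b.d.c.(rec X. b.(b.d.c.X + (d.(X + X) + (d.X + d.X)))) + (d.((rec X. b.(b.d.c.X + (d.(X + X) + (d.X + d.X)))) + (rec X. b.(b.d.c.X + (d.(X + X) + (d.X + d.X))))) + (d.(rec X. b.(b.d.c.X + (d.(X + X) + (d.X + d.X)))) + d.(rec X. b.(b.d.c.X + (d.(X + X) + (d.X + d.X)))))) has moves ··b··> t2, ··d··> t0, ··d··> t3
  t2 = d.c.(rec X. b.(b.d.c.X + (d.(X + X) + (d.X + d.X)))) has moves ··d··> t4
  t3 = (rec X. b.(b.d.c.X + (d.(X + X) + (d.X + d.X)))) + (rec X. b.(b.d.c.X + (d.(X + X) + (d.X + d.X)))) has moves ··b··> t1
  t4 = c.(rec X. b.(b.d.c.X + (d.(X + X) + (d.X + d.X)))) has moves ··c··> t0
Coarsest stable partition (strong bisimilarity classes):
  B0 = {s0, s4}
  B1 = {s1}
  B2 = {s2}
  B3 = {s3}
  B4 = {s5}
  B5 = {t0, t3}
  B6 = {t1}
  B7 = {t2}
  B8 = {t4}
s0 ∈ B0, t0 ∈ B5 → different blocks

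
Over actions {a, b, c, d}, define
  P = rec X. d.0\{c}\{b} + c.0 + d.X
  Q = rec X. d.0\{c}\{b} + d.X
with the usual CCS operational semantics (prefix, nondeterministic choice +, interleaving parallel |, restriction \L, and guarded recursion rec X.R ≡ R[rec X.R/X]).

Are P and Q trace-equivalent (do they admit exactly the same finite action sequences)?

NO — witness ⟨c⟩

P's transition system — 3 states:
  p0 = rec X. d.0\{c}\{b} + c.0 + d.X has moves ··c··> p1, ··d··> p0, ··d··> p2
  p1 = 0 has moves stopped
  p2 = 0\{c}\{b} has moves stopped
Q's transition system — 2 states:
  q0 = rec X. d.0\{c}\{b} + d.X has moves ··d··> q0, ··d··> q1
  q1 = 0\{c}\{b} has moves stopped
Trace ⟨c⟩ through P, begin at {p0}:
  [1] c ⇒ {p1}
  ✓ P
Trace ⟨c⟩ through Q, begin at {q0}:
  [1] c ⇒ ∅  — Q cannot continue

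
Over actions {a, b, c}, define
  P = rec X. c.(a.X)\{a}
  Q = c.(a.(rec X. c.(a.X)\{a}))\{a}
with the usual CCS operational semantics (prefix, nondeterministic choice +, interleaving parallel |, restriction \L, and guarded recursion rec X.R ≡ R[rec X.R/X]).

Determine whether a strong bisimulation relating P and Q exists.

LTS(P): 2 reachable states
  s0 = rec X. c.(a.X)\{a} | =c=> s1
  s1 = (a.(rec X. c.(a.X)\{a}))\{a} | stopped
LTS(Q): 2 reachable states
  t0 = c.(a.(rec X. c.(a.X)\{a}))\{a} | =c=> t1
  t1 = (a.(rec X. c.(a.X)\{a}))\{a} | stopped
Coarsest stable partition (strong bisimilarity classes):
  B0 = {s0, t0}
  B1 = {s1, t1}
s0 ∈ B0, t0 ∈ B0 → same block

YES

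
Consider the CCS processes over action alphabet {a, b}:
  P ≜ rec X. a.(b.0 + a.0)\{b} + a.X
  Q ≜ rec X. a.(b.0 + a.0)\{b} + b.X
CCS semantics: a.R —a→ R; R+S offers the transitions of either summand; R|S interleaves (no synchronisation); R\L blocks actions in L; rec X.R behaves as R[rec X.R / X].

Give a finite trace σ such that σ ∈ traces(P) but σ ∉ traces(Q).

Reachable graph of P (3 states):
  m0 = rec X. a.(b.0 + a.0)\{b} + a.X → —a→ m0, —a→ m1
  m1 = (b.0 + a.0)\{b} → —a→ m2
  m2 = 0\{b} → ∅
Reachable graph of Q (3 states):
  n0 = rec X. a.(b.0 + a.0)\{b} + b.X → —a→ n1, —b→ n0
  n1 = (b.0 + a.0)\{b} → —a→ n2
  n2 = 0\{b} → ∅
Trace ⟨aaa⟩ through P, begin at {m0}:
  after a @ step 1: {m0, m1}
  after a @ step 2: {m0, m1, m2}
  after a @ step 3: {m0, m1, m2}
  P completes σ.
Trace ⟨aaa⟩ through Q, begin at {n0}:
  after a @ step 1: {n1}
  after a @ step 2: {n2}
  after a @ step 3: ∅ (Q stuck)

aaa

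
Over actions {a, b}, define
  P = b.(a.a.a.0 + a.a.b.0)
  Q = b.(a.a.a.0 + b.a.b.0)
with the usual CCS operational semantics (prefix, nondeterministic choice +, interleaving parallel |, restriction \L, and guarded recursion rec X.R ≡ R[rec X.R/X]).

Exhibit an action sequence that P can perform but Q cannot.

LTS(P): 7 reachable states
  s0 = b.(a.a.a.0 + a.a.b.0) | --b--▸ s1
  s1 = a.a.a.0 + a.a.b.0 | --a--▸ s2, --a--▸ s3
  s2 = a.a.0 | --a--▸ s4
  s3 = a.b.0 | --a--▸ s5
  s4 = a.0 | --a--▸ s6
  s5 = b.0 | --b--▸ s6
  s6 = 0 | ∅
LTS(Q): 7 reachable states
  t0 = b.(a.a.a.0 + b.a.b.0) | --b--▸ t1
  t1 = a.a.a.0 + b.a.b.0 | --a--▸ t2, --b--▸ t3
  t2 = a.a.0 | --a--▸ t4
  t3 = a.b.0 | --a--▸ t5
  t4 = a.0 | --a--▸ t6
  t5 = b.0 | --b--▸ t6
  t6 = 0 | ∅
Trace ⟨baab⟩ through P, begin at {s0}:
  step 1 (b): {s1}
  step 2 (a): {s2, s3}
  step 3 (a): {s4, s5}
  step 4 (b): {s6}
  ✓ P
Trace ⟨baab⟩ through Q, begin at {t0}:
  step 1 (b): {t1}
  step 2 (a): {t2}
  step 3 (a): {t4}
  step 4 (b): ∅  — Q cannot continue

baab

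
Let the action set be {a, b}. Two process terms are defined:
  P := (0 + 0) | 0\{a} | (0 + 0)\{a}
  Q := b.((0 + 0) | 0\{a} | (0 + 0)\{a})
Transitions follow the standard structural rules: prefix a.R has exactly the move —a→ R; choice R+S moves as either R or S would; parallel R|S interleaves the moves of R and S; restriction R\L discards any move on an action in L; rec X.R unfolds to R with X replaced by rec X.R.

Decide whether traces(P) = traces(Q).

Reachable graph of P (1 states):
  s0 = (0 + 0) | 0\{a} | (0 + 0)\{a} ⊢ ∅
Reachable graph of Q (2 states):
  t0 = b.((0 + 0) | 0\{a} | (0 + 0)\{a}) ⊢ --b--▸ t1
  t1 = (0 + 0) | 0\{a} | (0 + 0)\{a} ⊢ ∅
Executing b from Q (initial set {t0}):
  step 1 (b): {t1}
  ✓ Q
Executing b from P (initial set {s0}):
  step 1 (b): ∅  — P cannot continue

trace-distinct — witness ⟨b⟩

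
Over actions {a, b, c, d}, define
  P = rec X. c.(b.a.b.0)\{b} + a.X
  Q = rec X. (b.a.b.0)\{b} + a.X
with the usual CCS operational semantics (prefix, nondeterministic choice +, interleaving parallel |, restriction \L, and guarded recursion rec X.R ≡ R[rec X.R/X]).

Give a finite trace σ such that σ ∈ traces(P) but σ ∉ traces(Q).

c

Reachable graph of P (2 states):
  m0 = rec X. c.(b.a.b.0)\{b} + a.X has moves -a-> m0, -c-> m1
  m1 = (b.a.b.0)\{b} has moves ∅
Reachable graph of Q (1 states):
  n0 = rec X. (b.a.b.0)\{b} + a.X has moves -a-> n0
Executing c from P (initial set {m0}):
  [1] c ⇒ {m1}
  ✓ P
Executing c from Q (initial set {n0}):
  [1] c ⇒ ∅  — Q cannot continue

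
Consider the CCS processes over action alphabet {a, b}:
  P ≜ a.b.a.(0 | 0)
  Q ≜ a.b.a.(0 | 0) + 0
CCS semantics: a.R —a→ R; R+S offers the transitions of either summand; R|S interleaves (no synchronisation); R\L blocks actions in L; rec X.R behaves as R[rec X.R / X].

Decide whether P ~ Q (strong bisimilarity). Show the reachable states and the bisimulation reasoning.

Reachable graph of P (4 states):
  m0 = a.b.a.(0 | 0) has moves ··a··> m1
  m1 = b.a.(0 | 0) has moves ··b··> m2
  m2 = a.(0 | 0) has moves ··a··> m3
  m3 = 0 | 0 has moves ·
Reachable graph of Q (4 states):
  n0 = a.b.a.(0 | 0) + 0 has moves ··a··> n1
  n1 = b.a.(0 | 0) has moves ··b··> n2
  n2 = a.(0 | 0) has moves ··a··> n3
  n3 = 0 | 0 has moves ·
Bisimilarity quotient blocks:
  B0 = {m0, n0}
  B1 = {m1, n1}
  B2 = {m2, n2}
  B3 = {m3, n3}
m0 ∈ B0, n0 ∈ B0 → same block

YES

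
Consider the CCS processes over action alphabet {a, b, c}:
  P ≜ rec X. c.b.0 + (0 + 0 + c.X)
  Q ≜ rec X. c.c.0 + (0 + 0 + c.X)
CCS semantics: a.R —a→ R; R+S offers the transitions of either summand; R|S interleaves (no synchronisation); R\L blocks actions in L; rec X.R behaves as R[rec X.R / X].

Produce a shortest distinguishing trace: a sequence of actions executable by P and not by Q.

P's transition system — 3 states:
  s0 = rec X. c.b.0 + (0 + 0 + c.X) | —c→ s0, —c→ s1
  s1 = b.0 | —b→ s2
  s2 = 0 | (no moves)
Q's transition system — 3 states:
  t0 = rec X. c.c.0 + (0 + 0 + c.X) | —c→ t0, —c→ t1
  t1 = c.0 | —c→ t2
  t2 = 0 | (no moves)
Trace ⟨cb⟩ through P, begin at {s0}:
  [1] c ⇒ {s0, s1}
  [2] b ⇒ {s2}
  ✓ P
Trace ⟨cb⟩ through Q, begin at {t0}:
  [1] c ⇒ {t0, t1}
  [2] b ⇒ ∅ (Q stuck)

cb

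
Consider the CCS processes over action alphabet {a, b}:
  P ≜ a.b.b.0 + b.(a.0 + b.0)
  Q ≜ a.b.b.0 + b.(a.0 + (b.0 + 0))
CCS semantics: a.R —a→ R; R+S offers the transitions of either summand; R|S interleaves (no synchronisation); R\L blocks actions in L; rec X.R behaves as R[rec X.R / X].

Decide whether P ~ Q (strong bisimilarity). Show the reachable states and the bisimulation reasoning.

Reachable graph of P (5 states):
  p0 = a.b.b.0 + b.(a.0 + b.0) | --a--▸ p1, --b--▸ p2
  p1 = b.b.0 | --b--▸ p3
  p2 = a.0 + b.0 | --a--▸ p4, --b--▸ p4
  p3 = b.0 | --b--▸ p4
  p4 = 0 | ·
Reachable graph of Q (5 states):
  q0 = a.b.b.0 + b.(a.0 + (b.0 + 0)) | --a--▸ q1, --b--▸ q2
  q1 = b.b.0 | --b--▸ q3
  q2 = a.0 + (b.0 + 0) | --a--▸ q4, --b--▸ q4
  q3 = b.0 | --b--▸ q4
  q4 = 0 | ·
Bisimilarity quotient blocks:
  B0 = {p0, q0}
  B1 = {p1, q1}
  B2 = {p3, q3}
  B3 = {p4, q4}
  B4 = {p2, q2}
p0 ∈ B0, q0 ∈ B0 → same block

P ~ Q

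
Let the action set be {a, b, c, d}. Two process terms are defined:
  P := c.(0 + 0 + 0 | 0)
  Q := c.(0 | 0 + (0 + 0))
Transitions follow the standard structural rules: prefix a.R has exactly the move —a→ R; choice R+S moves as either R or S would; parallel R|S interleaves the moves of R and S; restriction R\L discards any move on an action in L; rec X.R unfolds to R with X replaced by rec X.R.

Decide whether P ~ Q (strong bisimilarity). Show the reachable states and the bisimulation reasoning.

LTS(P): 2 reachable states
  p0 = c.(0 + 0 + 0 | 0) → --c--▸ p1
  p1 = 0 + 0 + 0 | 0 → stopped
LTS(Q): 2 reachable states
  q0 = c.(0 | 0 + (0 + 0)) → --c--▸ q1
  q1 = 0 | 0 + (0 + 0) → stopped
Partition-refinement fixed point:
  B0 = {p0, q0}
  B1 = {p1, q1}
p0 ∈ B0, q0 ∈ B0 → same block

P ~ Q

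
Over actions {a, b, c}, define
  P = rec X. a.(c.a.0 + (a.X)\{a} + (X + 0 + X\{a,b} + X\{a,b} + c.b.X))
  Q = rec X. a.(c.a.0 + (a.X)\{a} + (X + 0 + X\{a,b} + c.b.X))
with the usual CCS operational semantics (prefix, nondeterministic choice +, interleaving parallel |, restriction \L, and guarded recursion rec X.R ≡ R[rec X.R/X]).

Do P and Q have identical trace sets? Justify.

traces(P) = traces(Q)

P's transition system — 5 states:
  u0 = rec X. a.(c.a.0 + (a.X)\{a} + (X + 0 + X\{a,b} + X\{a,b} + c.b.X)) has moves =a=> u1
  u1 = c.a.0 + (a.(rec X. a.(c.a.0 + (a.X)\{a} + (X + 0 + X\{a,b} + X\{a,b} + c.b.X))))\{a} + ((rec X. a.(c.a.0 + (a.X)\{a} + (X + 0 + X\{a,b} + X\{a,b} + c.b.X))) + 0 + (rec X. a.(c.a.0 + (a.X)\{a} + (X + 0 + X\{a,b} + X\{a,b} + c.b.X)))\{a,b} + (rec X. a.(c.a.0 + (a.X)\{a} + (X + 0 + X\{a,b} + X\{a,b} + c.b.X)))\{a,b} + c.b.(rec X. a.(c.a.0 + (a.X)\{a} + (X + 0 + X\{a,b} + X\{a,b} + c.b.X)))) has moves =a=> u1, =c=> u2, =c=> u3
  u2 = a.0 has moves =a=> u4
  u3 = b.(rec X. a.(c.a.0 + (a.X)\{a} + (X + 0 + X\{a,b} + X\{a,b} + c.b.X))) has moves =b=> u0
  u4 = 0 has moves deadlocked
Q's transition system — 5 states:
  v0 = rec X. a.(c.a.0 + (a.X)\{a} + (X + 0 + X\{a,b} + c.b.X)) has moves =a=> v1
  v1 = c.a.0 + (a.(rec X. a.(c.a.0 + (a.X)\{a} + (X + 0 + X\{a,b} + c.b.X))))\{a} + ((rec X. a.(c.a.0 + (a.X)\{a} + (X + 0 + X\{a,b} + c.b.X))) + 0 + (rec X. a.(c.a.0 + (a.X)\{a} + (X + 0 + X\{a,b} + c.b.X)))\{a,b} + c.b.(rec X. a.(c.a.0 + (a.X)\{a} + (X + 0 + X\{a,b} + c.b.X)))) has moves =a=> v1, =c=> v2, =c=> v3
  v2 = a.0 has moves =a=> v4
  v3 = b.(rec X. a.(c.a.0 + (a.X)\{a} + (X + 0 + X\{a,b} + c.b.X))) has moves =b=> v0
  v4 = 0 has moves deadlocked
Bisimilarity quotient blocks:
  B0 = {u0, v0}
  B1 = {u1, v1}
  B2 = {u3, v3}
  B3 = {u2, v2}
  B4 = {u4, v4}
u0 ∈ B0, v0 ∈ B0 → same block
Bisimilar ⇒ trace-equivalent.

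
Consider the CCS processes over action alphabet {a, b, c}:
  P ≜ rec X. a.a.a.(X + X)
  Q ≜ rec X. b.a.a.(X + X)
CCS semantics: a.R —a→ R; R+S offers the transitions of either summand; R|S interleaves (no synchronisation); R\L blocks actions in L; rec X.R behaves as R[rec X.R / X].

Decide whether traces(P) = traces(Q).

LTS(P): 4 reachable states
  m0 = rec X. a.a.a.(X + X) has moves --a--▸ m1
  m1 = a.a.((rec X. a.a.a.(X + X)) + (rec X. a.a.a.(X + X))) has moves --a--▸ m2
  m2 = a.((rec X. a.a.a.(X + X)) + (rec X. a.a.a.(X + X))) has moves --a--▸ m3
  m3 = (rec X. a.a.a.(X + X)) + (rec X. a.a.a.(X + X)) has moves --a--▸ m1
LTS(Q): 4 reachable states
  n0 = rec X. b.a.a.(X + X) has moves --b--▸ n1
  n1 = a.a.((rec X. b.a.a.(X + X)) + (rec X. b.a.a.(X + X))) has moves --a--▸ n2
  n2 = a.((rec X. b.a.a.(X + X)) + (rec X. b.a.a.(X + X))) has moves --a--▸ n3
  n3 = (rec X. b.a.a.(X + X)) + (rec X. b.a.a.(X + X)) has moves --b--▸ n1
Run σ = ⟨a⟩ on P: start {m0}
  [1] a ⇒ {m1}
  ✓ P
Run σ = ⟨a⟩ on Q: start {n0}
  [1] a ⇒ no successor for Q

NO — witness ⟨a⟩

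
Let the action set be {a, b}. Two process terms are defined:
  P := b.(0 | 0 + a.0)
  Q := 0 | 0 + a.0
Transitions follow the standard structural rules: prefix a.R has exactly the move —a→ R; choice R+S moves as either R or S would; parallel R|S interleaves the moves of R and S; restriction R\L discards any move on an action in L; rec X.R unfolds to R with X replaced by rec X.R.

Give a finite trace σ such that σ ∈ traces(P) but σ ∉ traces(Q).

b

P's transition system — 3 states:
  u0 = b.(0 | 0 + a.0) has moves -b-> u1
  u1 = 0 | 0 + a.0 has moves -a-> u2
  u2 = 0 has moves (no moves)
Q's transition system — 2 states:
  v0 = 0 | 0 + a.0 has moves -a-> v1
  v1 = 0 has moves (no moves)
Run σ = ⟨b⟩ on P: start {u0}
  [1] b ⇒ {u1}
  ✓ P
Run σ = ⟨b⟩ on Q: start {v0}
  [1] b ⇒ ∅ (Q stuck)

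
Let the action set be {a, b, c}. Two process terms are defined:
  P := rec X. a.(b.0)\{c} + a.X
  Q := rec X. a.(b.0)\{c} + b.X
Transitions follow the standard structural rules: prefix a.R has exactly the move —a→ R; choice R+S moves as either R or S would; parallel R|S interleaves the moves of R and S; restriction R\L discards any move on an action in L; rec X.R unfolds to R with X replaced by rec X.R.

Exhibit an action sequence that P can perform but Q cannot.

LTS(P): 3 reachable states
  u0 = rec X. a.(b.0)\{c} + a.X has moves -a-> u0, -a-> u1
  u1 = (b.0)\{c} has moves -b-> u2
  u2 = 0\{c} has moves ∅
LTS(Q): 3 reachable states
  v0 = rec X. a.(b.0)\{c} + b.X has moves -a-> v1, -b-> v0
  v1 = (b.0)\{c} has moves -b-> v2
  v2 = 0\{c} has moves ∅
Run σ = ⟨aa⟩ on P: start {u0}
  after a @ step 1: {u0, u1}
  after a @ step 2: {u0, u1}
  P completes σ.
Run σ = ⟨aa⟩ on Q: start {v0}
  after a @ step 1: {v1}
  after a @ step 2: ∅ (Q stuck)

aa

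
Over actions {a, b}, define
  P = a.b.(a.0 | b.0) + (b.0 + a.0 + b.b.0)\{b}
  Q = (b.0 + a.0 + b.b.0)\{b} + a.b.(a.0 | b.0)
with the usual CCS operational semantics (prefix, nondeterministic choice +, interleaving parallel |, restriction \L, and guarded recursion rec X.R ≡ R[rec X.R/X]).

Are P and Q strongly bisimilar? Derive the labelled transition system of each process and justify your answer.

bisimilar

P's transition system — 7 states:
  m0 = a.b.(a.0 | b.0) + (b.0 + a.0 + b.b.0)\{b} has moves =a=> m1, =a=> m2
  m1 = 0\{b} has moves ·
  m2 = b.(a.0 | b.0) has moves =b=> m3
  m3 = a.0 | b.0 has moves =a=> m4, =b=> m5
  m4 = 0 | b.0 has moves =b=> m6
  m5 = a.0 | 0 has moves =a=> m6
  m6 = 0 | 0 has moves ·
Q's transition system — 7 states:
  n0 = (b.0 + a.0 + b.b.0)\{b} + a.b.(a.0 | b.0) has moves =a=> n1, =a=> n2
  n1 = 0\{b} has moves ·
  n2 = b.(a.0 | b.0) has moves =b=> n3
  n3 = a.0 | b.0 has moves =a=> n4, =b=> n5
  n4 = 0 | b.0 has moves =b=> n6
  n5 = a.0 | 0 has moves =a=> n6
  n6 = 0 | 0 has moves ·
Partition-refinement fixed point:
  B0 = {m0, n0}
  B1 = {m2, n2}
  B2 = {m3, n3}
  B3 = {m4, n4}
  B4 = {m1, m6, n1, n6}
  B5 = {m5, n5}
m0 ∈ B0, n0 ∈ B0 → same block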